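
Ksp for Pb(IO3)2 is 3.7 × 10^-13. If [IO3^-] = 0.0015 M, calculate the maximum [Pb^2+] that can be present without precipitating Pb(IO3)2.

[Pb^2+] = 1.6 x 10^-7 M

Pb(IO3)2(s) <=> Pb^2+(aq) + 2 IO3^-(aq)
Ksp = [Pb^2+][IO3^-]^2
Precipitation begins when Q = Ksp. With [IO3^-] = 0.0015 M:
3.7 × 10^-13 = (0.0015)^2 × [Pb^2+]
[Pb^2+] = (3.7 × 10^-13 / 2.25 × 10^-6) = 1.6 × 10^-7 M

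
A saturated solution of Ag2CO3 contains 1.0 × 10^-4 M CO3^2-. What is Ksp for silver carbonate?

Ag2CO3(s) <=> 2 Ag^+(aq) + CO3^2-(aq)
Stoichiometry gives [Ag^+] = (2/1)[CO3^2-] = 2.00 × 10^-4 M.
Ksp = [Ag^+]^2[CO3^2-]
Ksp = (2.00 × 10^-4)^2 × 1.0 × 10^-4 = 4.0 x 10^-12

Ksp ≈ 4.0 × 10^-12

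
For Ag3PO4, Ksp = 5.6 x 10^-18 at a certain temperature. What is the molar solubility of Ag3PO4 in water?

s ≈ 2.1 × 10^-5 M

Ag3PO4(s) ⇌ 3 Ag^+ + PO4^3-
Ksp = [Ag^+]^3[PO4^3-]
With molar solubility s: [Ag^+] = 3s, [PO4^3-] = s.
Substituting: Ksp = (3s)^3s = 27s^4
s = (5.6 x 10^-18 / 27)^(1/4) = 2.1 × 10^-5 M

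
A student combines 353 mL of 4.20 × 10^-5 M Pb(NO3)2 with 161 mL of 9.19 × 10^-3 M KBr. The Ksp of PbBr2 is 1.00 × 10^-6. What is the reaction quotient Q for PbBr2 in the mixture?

Q = 2.39 x 10^-10

Total volume = 353 + 161 = 514 mL.
[Pb^2+] = 4.20 × 10^-5 × (353/514) = 2.884 × 10^-5 M
[Br^-] = 9.19 x 10^-3 × (161/514) = 2.879 × 10^-3 M
PbBr2(s) ⇌ Pb^2+(aq) + 2 Br^-(aq), so Q = [Pb^2+][Br^-]^2
Q = (2.884 x 10^-5)(2.879 × 10^-3)^2 = 2.39 × 10^-10
Q < Ksp, so no precipitate of PbBr2 forms.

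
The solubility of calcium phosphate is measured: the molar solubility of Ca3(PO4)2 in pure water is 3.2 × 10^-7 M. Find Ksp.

3.6e-31

Ca3(PO4)2(s) ⇌ 3 Ca^2+(aq) + 2 PO4^3-(aq)
For each mole of Ca3(PO4)2 that dissolves: [Ca^2+] = 3s, [PO4^3-] = 2s.
Ksp = [Ca^2+]^3[PO4^3-]^2
So Ksp = (3s)^3 × (2s)^2 = 108s^5
Ksp = 108 × (3.2 × 10^-7)^5 = 3.6 × 10^-31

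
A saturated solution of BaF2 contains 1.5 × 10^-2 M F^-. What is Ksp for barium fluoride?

BaF2(s) ⇌ Ba^2+(aq) + 2 F^-(aq)
Stoichiometry gives [Ba^2+] = (1/2)[F^-] = 7.50 × 10^-3 M.
Ksp = [Ba^2+][F^-]^2
Ksp = 7.50 × 10^-3 × (1.5 x 10^-2)^2 = 1.7 × 10^-6

Ksp ≈ 1.7 × 10^-6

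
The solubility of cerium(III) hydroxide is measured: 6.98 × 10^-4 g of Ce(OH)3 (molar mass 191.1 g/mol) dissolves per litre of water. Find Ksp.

Molar solubility s = (6.98 × 10^-4 g/L) / (191.1 g/mol) = 3.653 × 10^-6 M.
Ce(OH)3(s) ⇌ Ce^3+ + 3 OH^-
Let s = molar solubility. Then [Ce^3+] = s and [OH^-] = 3s.
Ksp = [Ce^3+][OH^-]^3
So Ksp = s × (3s)^3 = 27s^4
With s = 3.653 x 10^-6: Ksp = 4.81 × 10^-21

Ksp = 4.81 x 10^-21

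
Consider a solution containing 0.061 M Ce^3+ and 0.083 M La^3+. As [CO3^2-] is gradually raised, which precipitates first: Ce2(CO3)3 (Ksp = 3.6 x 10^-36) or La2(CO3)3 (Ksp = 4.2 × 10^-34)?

Precipitation of each salt starts when its ion product equals its Ksp.
For Ce2(CO3)3: 3.6 x 10^-36 = (0.061)^2 × [CO3^2-]^3  ⇒  [CO3^2-] = 9.9 × 10^-12 M.
For La2(CO3)3: 4.2 × 10^-34 = (0.083)^2 × [CO3^2-]^3  ⇒  [CO3^2-] = 3.9 x 10^-11 M.
The salt with the lower threshold [CO3^2-] precipitates first: Ce2(CO3)3.

Ce2(CO3)3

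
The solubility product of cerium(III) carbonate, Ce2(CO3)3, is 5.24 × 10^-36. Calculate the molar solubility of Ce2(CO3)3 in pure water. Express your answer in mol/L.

3.44 × 10^-8 M

Ce2(CO3)3(s) ⇌ 2 Ce^3+ + 3 CO3^2-
Ksp = [Ce^3+]^2[CO3^2-]^3
With molar solubility s: [Ce^3+] = 2s, [CO3^2-] = 3s.
So Ksp = (2s)^2 × (3s)^3 = 108s^5
s^5 = 5.24 × 10^-36 / 108, so s = 3.44 × 10^-8 M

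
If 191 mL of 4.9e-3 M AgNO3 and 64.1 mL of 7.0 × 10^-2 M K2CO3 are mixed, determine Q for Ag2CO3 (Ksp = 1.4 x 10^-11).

Total volume = 191 + 64.1 = 255.1 mL.
[Ag^+] = 4.9 × 10^-3 × (191/255.1) = 3.67 × 10^-3 M
[CO3^2-] = 7.0 × 10^-2 × (64.1/255.1) = 1.76 x 10^-2 M
Ag2CO3(s) ⇌ 2 Ag^+ + CO3^2-, so Q = [Ag^+]^2[CO3^2-]
Q = (3.67 × 10^-3)^2(1.76 × 10^-2) = 2.4 × 10^-7
Q > Ksp, so Ag2CO3 will precipitate.

Q ≈ 2.4 x 10^-7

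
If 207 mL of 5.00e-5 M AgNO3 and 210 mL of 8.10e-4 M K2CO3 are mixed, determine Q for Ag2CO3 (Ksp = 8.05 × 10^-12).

Q ≈ 2.51 x 10^-13

Total volume = 207 + 210 = 417 mL.
[Ag^+] = 5.00 × 10^-5 × (207/417) = 2.482 × 10^-5 M
[CO3^2-] = 8.10 × 10^-4 × (210/417) = 4.079 x 10^-4 M
Ag2CO3(s) ⇌ 2 Ag^+ + CO3^2-, so Q = [Ag^+]^2[CO3^2-]
Q = (2.482 × 10^-5)^2(4.079 x 10^-4) = 2.51 × 10^-13
Q < Ksp, so no precipitate of Ag2CO3 forms.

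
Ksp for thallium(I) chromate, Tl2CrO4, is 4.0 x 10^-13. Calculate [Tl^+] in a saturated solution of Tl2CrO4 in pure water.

Tl2CrO4(s) ⇌ 2 Tl^+ + CrO4^2-
Ksp = [Tl^+]^2[CrO4^2-]
If s mol/L of Tl2CrO4 dissolves, [Tl^+] = 2s and [CrO4^2-] = s.
Substituting: Ksp = (2s)^2s = 4s^3
s = (4.0 x 10^-13 / 4)^(1/3) = 4.64 × 10^-5 M
[Tl^+] = 2s = 9.3 × 10^-5 M

9.3 × 10^-5 M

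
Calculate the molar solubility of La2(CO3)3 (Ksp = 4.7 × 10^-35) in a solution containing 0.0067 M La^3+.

La2(CO3)3(s) <=> 2 La^3+(aq) + 3 CO3^2-(aq)
Ksp = [La^3+]^2[CO3^2-]^3
If s mol/L dissolves here, [La^3+] = 0.0067 + 2s ≈ 0.0067, [CO3^2-] = 3s (since the La^3+ already present dominates).
Ksp ≈ (0.0067)^2 × (3s)^3
s = 3.4 x 10^-11 M
Check: 2s = 6.8 × 10^-11 ≪ 0.0067, so the approximation is valid.

3.4 × 10^-11 M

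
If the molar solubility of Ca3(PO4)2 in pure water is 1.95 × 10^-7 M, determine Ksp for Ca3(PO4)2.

Ksp ≈ 3.05 x 10^-32

Ca3(PO4)2(s) ⇌ 3 Ca^2+ + 2 PO4^3-
With molar solubility s: [Ca^2+] = 3s, [PO4^3-] = 2s.
Ksp = [Ca^2+]^3[PO4^3-]^2
So Ksp = (3s)^3 × (2s)^2 = 108s^5
With s = 1.95 × 10^-7: Ksp = 3.05 x 10^-32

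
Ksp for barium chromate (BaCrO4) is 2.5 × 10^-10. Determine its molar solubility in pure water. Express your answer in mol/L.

1.6 × 10^-5 M

BaCrO4(s) <=> Ba^2+ + CrO4^2-
Ksp = [Ba^2+][CrO4^2-]
If s mol/L of BaCrO4 dissolves, [Ba^2+] = s and [CrO4^2-] = s.
Ksp = s × s = s^2
s = √(2.5 × 10^-10) = 1.6 × 10^-5 M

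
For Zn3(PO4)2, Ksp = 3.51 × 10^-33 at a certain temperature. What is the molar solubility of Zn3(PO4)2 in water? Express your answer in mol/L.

Zn3(PO4)2(s) ⇌ 3 Zn^2+ + 2 PO4^3-
Ksp = [Zn^2+]^3[PO4^3-]^2
Let s = molar solubility. Then [Zn^2+] = 3s and [PO4^3-] = 2s.
Ksp = (3s)^3(2s)^2 = 108s^5
s^5 = 3.51 × 10^-33 / 108, so s = 1.27 × 10^-7 M

s = 1.27e-7 M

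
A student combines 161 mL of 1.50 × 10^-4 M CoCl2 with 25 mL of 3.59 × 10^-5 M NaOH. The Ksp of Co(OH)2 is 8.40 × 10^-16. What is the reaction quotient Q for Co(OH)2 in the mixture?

Q = 3.02 × 10^-15

Total volume = 161 + 25 = 186 mL.
[Co^2+] = 1.50 x 10^-4 × (161/186) = 1.298 × 10^-4 M
[OH^-] = 3.59 × 10^-5 × (25/186) = 4.825 x 10^-6 M
Co(OH)2(s) ⇌ Co^2+ + 2 OH^-, so Q = [Co^2+][OH^-]^2
Q = (1.298 x 10^-4)(4.825 x 10^-6)^2 = 3.02 x 10^-15
Q > Ksp, so Co(OH)2 will precipitate.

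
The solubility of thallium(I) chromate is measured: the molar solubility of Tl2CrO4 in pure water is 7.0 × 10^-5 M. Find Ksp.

Tl2CrO4(s) <=> 2 Tl^+(aq) + CrO4^2-(aq)
With molar solubility s: [Tl^+] = 2s, [CrO4^2-] = s.
Ksp = [Tl^+]^2[CrO4^2-]
So Ksp = (2s)^2 × s = 4s^3
With s = 7.0 × 10^-5: Ksp = 1.4 x 10^-12

1.4 × 10^-12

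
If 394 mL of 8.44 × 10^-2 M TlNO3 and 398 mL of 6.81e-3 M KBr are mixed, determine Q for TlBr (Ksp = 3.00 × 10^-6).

Q ≈ 1.44 × 10^-4

Total volume = 394 + 398 = 792 mL.
[Tl^+] = 8.44 × 10^-2 × (394/792) = 4.199 × 10^-2 M
[Br^-] = 6.81 x 10^-3 × (398/792) = 3.422 × 10^-3 M
TlBr(s) ⇌ Tl^+(aq) + Br^-(aq), so Q = [Tl^+][Br^-]
Q = (4.199 x 10^-2)(3.422 x 10^-3) = 1.44 × 10^-4
Q > Ksp, so TlBr will precipitate.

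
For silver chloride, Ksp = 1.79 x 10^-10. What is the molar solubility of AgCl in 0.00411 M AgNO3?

4.36e-8 M

AgCl(s) ⇌ Ag^+(aq) + Cl^-(aq)
Ksp = [Ag^+][Cl^-]
Let s = moles of AgCl that dissolve per litre. [Ag^+] = 0.00411 + s ≈ 0.00411, [Cl^-] = s (Ksp is small, so little additional dissolves).
Ksp ≈ 0.00411 × s
s = 4.36 x 10^-8 M
Check: s = 4.4 × 10^-8 ≪ 0.00411, so the approximation is valid.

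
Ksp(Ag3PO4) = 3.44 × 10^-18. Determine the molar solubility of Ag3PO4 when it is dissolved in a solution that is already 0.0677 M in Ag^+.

Ag3PO4(s) ⇌ 3 Ag^+(aq) + PO4^3-(aq)
Ksp = [Ag^+]^3[PO4^3-]
Let s = moles of Ag3PO4 that dissolve per litre. [Ag^+] = 0.0677 + 3s ≈ 0.0677, [PO4^3-] = s (since the Ag^+ already present dominates).
Ksp ≈ (0.0677)^3 × s
s = 1.11 × 10^-14 M
Check: 3s = 3.3 × 10^-14 ≪ 0.0677, so the approximation is valid.

s = 1.11 x 10^-14 M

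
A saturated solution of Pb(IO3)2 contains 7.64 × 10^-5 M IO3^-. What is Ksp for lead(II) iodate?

Pb(IO3)2(s) ⇌ Pb^2+ + 2 IO3^-
Stoichiometry gives [Pb^2+] = (1/2)[IO3^-] = 3.820 x 10^-5 M.
Ksp = [Pb^2+][IO3^-]^2
Ksp = 3.820 × 10^-5 × (7.64 × 10^-5)^2 = 2.23 x 10^-13

Ksp = 2.23e-13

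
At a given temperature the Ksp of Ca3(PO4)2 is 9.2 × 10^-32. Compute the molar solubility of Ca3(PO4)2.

2.4e-7 M

Ca3(PO4)2(s) <=> 3 Ca^2+ + 2 PO4^3-
Ksp = [Ca^2+]^3[PO4^3-]^2
Let s = molar solubility. Then [Ca^2+] = 3s and [PO4^3-] = 2s.
Ksp = (3s)^3(2s)^2 = 108s^5
Solving, s = (9.2 × 10^-32/108)^(1/5) = 2.4 × 10^-7 M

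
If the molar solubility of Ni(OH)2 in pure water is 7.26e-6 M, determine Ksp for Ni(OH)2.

Ksp ≈ 1.53 × 10^-15

Ni(OH)2(s) ⇌ Ni^2+(aq) + 2 OH^-(aq)
With molar solubility s: [Ni^2+] = s, [OH^-] = 2s.
Ksp = [Ni^2+][OH^-]^2
So Ksp = s × (2s)^2 = 4s^3
With s = 7.26 × 10^-6: Ksp = 1.53 x 10^-15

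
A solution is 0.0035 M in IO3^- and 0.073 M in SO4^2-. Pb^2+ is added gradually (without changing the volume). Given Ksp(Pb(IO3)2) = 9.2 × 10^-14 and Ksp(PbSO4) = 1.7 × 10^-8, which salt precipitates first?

Pb(IO3)2

Each salt begins to precipitate when Q = Ksp, i.e. when [Pb^2+] reaches its threshold.
For Pb(IO3)2: 9.2 × 10^-14 = (0.0035)^2 × [Pb^2+]  ⇒  [Pb^2+] = 7.5 × 10^-9 M.
For PbSO4: 1.7 × 10^-8 = 0.073 × [Pb^2+]  ⇒  [Pb^2+] = 2.3 x 10^-7 M.
The salt with the lower threshold [Pb^2+] precipitates first: Pb(IO3)2.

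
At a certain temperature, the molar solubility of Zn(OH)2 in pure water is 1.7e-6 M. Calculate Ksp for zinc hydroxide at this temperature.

Ksp = 2.0e-17

Zn(OH)2(s) ⇌ Zn^2+ + 2 OH^-
For each mole of Zn(OH)2 that dissolves: [Zn^2+] = s, [OH^-] = 2s.
Ksp = [Zn^2+][OH^-]^2
Substituting: Ksp = s(2s)^2 = 4s^3
With s = 1.7 × 10^-6: Ksp = 2.0 × 10^-17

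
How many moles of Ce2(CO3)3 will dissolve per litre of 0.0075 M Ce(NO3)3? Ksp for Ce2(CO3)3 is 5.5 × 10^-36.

s = 1.5 × 10^-11 M

Ce2(CO3)3(s) ⇌ 2 Ce^3+(aq) + 3 CO3^2-(aq)
Ksp = [Ce^3+]^2[CO3^2-]^3
Let s be the molar solubility in this solution. [Ce^3+] = 0.0075 + 2s ≈ 0.0075, [CO3^2-] = 3s (since Ce^3+ from Ce(NO3)3 dominates).
Ksp ≈ (0.0075)^2 × (3s)^3
s = 1.5 x 10^-11 M
Check: 2s = 3.1 x 10^-11 ≪ 0.0075, so the approximation is valid.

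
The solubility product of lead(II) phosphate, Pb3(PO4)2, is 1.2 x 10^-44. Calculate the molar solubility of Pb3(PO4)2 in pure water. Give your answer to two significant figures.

Pb3(PO4)2(s) ⇌ 3 Pb^2+(aq) + 2 PO4^3-(aq)
Ksp = [Pb^2+]^3[PO4^3-]^2
With molar solubility s: [Pb^2+] = 3s, [PO4^3-] = 2s.
So Ksp = (3s)^3 × (2s)^2 = 108s^5
s^5 = 1.2 x 10^-44 / 108, so s = 6.4 × 10^-10 M

s ≈ 6.4e-10 M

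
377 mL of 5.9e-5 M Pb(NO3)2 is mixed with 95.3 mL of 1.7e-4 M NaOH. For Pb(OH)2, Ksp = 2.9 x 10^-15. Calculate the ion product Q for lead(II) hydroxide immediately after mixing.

Total volume = 377 + 95.3 = 472.3 mL.
[Pb^2+] = 5.9 x 10^-5 × (377/472.3) = 4.71 × 10^-5 M
[OH^-] = 1.7 × 10^-4 × (95.3/472.3) = 3.43 × 10^-5 M
Pb(OH)2(s) ⇌ Pb^2+ + 2 OH^-, so Q = [Pb^2+][OH^-]^2
Q = (4.71 × 10^-5)(3.43 × 10^-5)^2 = 5.5 × 10^-14
Q > Ksp, so Pb(OH)2 will precipitate.

5.5e-14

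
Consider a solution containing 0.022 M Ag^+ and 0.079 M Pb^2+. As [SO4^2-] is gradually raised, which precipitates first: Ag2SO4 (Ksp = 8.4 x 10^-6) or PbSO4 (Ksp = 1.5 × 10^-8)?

PbSO4

Precipitation of each salt starts when its ion product equals its Ksp.
For Ag2SO4: 8.4 x 10^-6 = (0.022)^2 × [SO4^2-]  ⇒  [SO4^2-] = 1.7 x 10^-2 M.
For PbSO4: 1.5 × 10^-8 = 0.079 × [SO4^2-]  ⇒  [SO4^2-] = 1.9 × 10^-7 M.
The salt with the lower threshold [SO4^2-] precipitates first: PbSO4.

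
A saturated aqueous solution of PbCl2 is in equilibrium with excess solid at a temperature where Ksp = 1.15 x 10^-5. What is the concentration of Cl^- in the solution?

[Cl^-] = 2.84e-2 M

PbCl2(s) ⇌ Pb^2+ + 2 Cl^-
Ksp = [Pb^2+][Cl^-]^2
For each mole of PbCl2 that dissolves: [Pb^2+] = s, [Cl^-] = 2s.
Ksp = s(2s)^2 = 4s^3
s^3 = 1.15 x 10^-5 / 4, so s = 1.422 × 10^-2 M
[Cl^-] = 2s = 2.84 × 10^-2 M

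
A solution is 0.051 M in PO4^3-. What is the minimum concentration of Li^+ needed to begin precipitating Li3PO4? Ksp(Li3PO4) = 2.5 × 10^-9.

[Li^+] ≈ 3.7e-3 M

Li3PO4(s) <=> 3 Li^+(aq) + PO4^3-(aq)
Ksp = [Li^+]^3[PO4^3-]
Precipitation begins when Q = Ksp. With [PO4^3-] = 0.051 M:
2.5 × 10^-9 = (0.051) × [Li^+]^3
[Li^+] = (2.5 × 10^-9 / 5.1 x 10^-2)^(1/3) = 3.7 x 10^-3 M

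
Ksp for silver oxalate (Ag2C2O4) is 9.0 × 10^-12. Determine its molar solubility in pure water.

Ag2C2O4(s) ⇌ 2 Ag^+(aq) + C2O4^2-(aq)
Ksp = [Ag^+]^2[C2O4^2-]
If s mol/L of Ag2C2O4 dissolves, [Ag^+] = 2s and [C2O4^2-] = s.
So Ksp = (2s)^2 × s = 4s^3
s = (9.0 × 10^-12 / 4)^(1/3) = 1.3 × 10^-4 M

1.3 × 10^-4 M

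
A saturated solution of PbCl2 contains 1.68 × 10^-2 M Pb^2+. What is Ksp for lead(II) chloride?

PbCl2(s) ⇌ Pb^2+(aq) + 2 Cl^-(aq)
Stoichiometry gives [Cl^-] = (2/1)[Pb^2+] = 3.360 × 10^-2 M.
Ksp = [Pb^2+][Cl^-]^2
Ksp = 1.68 × 10^-2 × (3.360 × 10^-2)^2 = 1.90 x 10^-5

Ksp = 1.90 x 10^-5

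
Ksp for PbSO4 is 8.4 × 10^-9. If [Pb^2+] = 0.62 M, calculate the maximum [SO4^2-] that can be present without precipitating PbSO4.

PbSO4(s) <=> Pb^2+ + SO4^2-
Ksp = [Pb^2+][SO4^2-]
Precipitation begins when Q = Ksp. With [Pb^2+] = 0.62 M:
8.4 × 10^-9 = (0.62) × [SO4^2-]
[SO4^2-] = (8.4 × 10^-9 / 6.2 × 10^-1) = 1.4 × 10^-8 M

[SO4^2-] ≈ 1.4 × 10^-8 M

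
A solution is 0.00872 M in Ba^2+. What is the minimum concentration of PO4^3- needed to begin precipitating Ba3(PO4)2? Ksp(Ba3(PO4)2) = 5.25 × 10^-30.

Ba3(PO4)2(s) ⇌ 3 Ba^2+ + 2 PO4^3-
Ksp = [Ba^2+]^3[PO4^3-]^2
Precipitation begins when Q = Ksp. With [Ba^2+] = 0.00872 M:
5.25 × 10^-30 = (0.00872)^3 × [PO4^3-]^2
[PO4^3-] = (5.25 × 10^-30 / 6.631 × 10^-7)^(1/2) = 2.81 × 10^-12 M

[PO4^3-] ≈ 2.81 x 10^-12 M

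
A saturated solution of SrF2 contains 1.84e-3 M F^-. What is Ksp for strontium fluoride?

SrF2(s) ⇌ Sr^2+ + 2 F^-
Stoichiometry gives [Sr^2+] = (1/2)[F^-] = 9.200 × 10^-4 M.
Ksp = [Sr^2+][F^-]^2
Ksp = 9.200 × 10^-4 × (1.84 × 10^-3)^2 = 3.11 × 10^-9

Ksp ≈ 3.11 × 10^-9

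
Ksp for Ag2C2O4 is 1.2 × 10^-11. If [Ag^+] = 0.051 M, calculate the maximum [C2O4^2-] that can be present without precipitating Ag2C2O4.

[C2O4^2-] = 4.6e-9 M

Ag2C2O4(s) ⇌ 2 Ag^+ + C2O4^2-
Ksp = [Ag^+]^2[C2O4^2-]
Precipitation begins when Q = Ksp. With [Ag^+] = 0.051 M:
1.2 × 10^-11 = (0.051)^2 × [C2O4^2-]
[C2O4^2-] = (1.2 × 10^-11 / 2.60 × 10^-3) = 4.6 × 10^-9 M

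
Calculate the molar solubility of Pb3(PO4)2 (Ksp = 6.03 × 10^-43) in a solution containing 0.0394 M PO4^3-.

s ≈ 2.43 x 10^-14 M

Pb3(PO4)2(s) ⇌ 3 Pb^2+(aq) + 2 PO4^3-(aq)
Ksp = [Pb^2+]^3[PO4^3-]^2
Let s = moles of Pb3(PO4)2 that dissolve per litre. [Pb^2+] = 3s, [PO4^3-] = 0.0394 + 2s ≈ 0.0394 (Ksp is small, so little additional dissolves).
Ksp ≈ (3s)^3 × (0.0394)^2
s = 2.43 × 10^-14 M
Check: 2s = 4.9 × 10^-14 ≪ 0.0394, so the approximation is valid.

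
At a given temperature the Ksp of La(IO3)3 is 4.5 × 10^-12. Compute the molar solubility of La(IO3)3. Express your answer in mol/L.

La(IO3)3(s) <=> La^3+ + 3 IO3^-
Ksp = [La^3+][IO3^-]^3
If s mol/L of La(IO3)3 dissolves, [La^3+] = s and [IO3^-] = 3s.
Substituting: Ksp = s(3s)^3 = 27s^4
Solving, s = (4.5 × 10^-12/27)^(1/4) = 6.4 x 10^-4 M

s ≈ 6.4e-4 M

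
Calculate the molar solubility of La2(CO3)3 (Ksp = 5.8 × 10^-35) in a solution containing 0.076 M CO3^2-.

s ≈ 1.8e-16 M

La2(CO3)3(s) ⇌ 2 La^3+ + 3 CO3^2-
Ksp = [La^3+]^2[CO3^2-]^3
Let s = moles of La2(CO3)3 that dissolve per litre. [La^3+] = 2s, [CO3^2-] = 0.076 + 3s ≈ 0.076 (since the CO3^2- already present dominates).
Ksp ≈ (2s)^2 × (0.076)^3
s = 1.8 x 10^-16 M
Check: 3s = 5.5 x 10^-16 ≪ 0.076, so the approximation is valid.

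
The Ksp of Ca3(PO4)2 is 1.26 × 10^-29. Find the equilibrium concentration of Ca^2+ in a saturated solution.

Ca3(PO4)2(s) ⇌ 3 Ca^2+ + 2 PO4^3-
Ksp = [Ca^2+]^3[PO4^3-]^2
Let s = molar solubility. Then [Ca^2+] = 3s and [PO4^3-] = 2s.
So Ksp = (3s)^3 × (2s)^2 = 108s^5
s^5 = 1.26 × 10^-29 / 108, so s = 6.507 x 10^-7 M
[Ca^2+] = 3s = 1.95 x 10^-6 M

1.95 × 10^-6 M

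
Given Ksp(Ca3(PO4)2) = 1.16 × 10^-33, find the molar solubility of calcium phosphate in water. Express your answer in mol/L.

s = 1.01 × 10^-7 M

Ca3(PO4)2(s) <=> 3 Ca^2+(aq) + 2 PO4^3-(aq)
Ksp = [Ca^2+]^3[PO4^3-]^2
If s mol/L of Ca3(PO4)2 dissolves, [Ca^2+] = 3s and [PO4^3-] = 2s.
So Ksp = (3s)^3 × (2s)^2 = 108s^5
s = (1.16 × 10^-33 / 108)^(1/5) = 1.01 x 10^-7 M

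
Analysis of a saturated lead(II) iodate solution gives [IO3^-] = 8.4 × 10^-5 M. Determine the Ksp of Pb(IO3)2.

Pb(IO3)2(s) ⇌ Pb^2+ + 2 IO3^-
Stoichiometry gives [Pb^2+] = (1/2)[IO3^-] = 4.20 × 10^-5 M.
Ksp = [Pb^2+][IO3^-]^2
Ksp = 4.20 x 10^-5 × (8.4 x 10^-5)^2 = 3.0 × 10^-13

3.0e-13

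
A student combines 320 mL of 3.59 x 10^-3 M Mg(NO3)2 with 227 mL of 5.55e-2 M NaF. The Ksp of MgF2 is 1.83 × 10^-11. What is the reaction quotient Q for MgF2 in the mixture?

Q = 1.11 × 10^-6

Total volume = 320 + 227 = 547 mL.
[Mg^2+] = 3.59 × 10^-3 × (320/547) = 2.100 × 10^-3 M
[F^-] = 5.55 x 10^-2 × (227/547) = 2.303 × 10^-2 M
MgF2(s) <=> Mg^2+ + 2 F^-, so Q = [Mg^2+][F^-]^2
Q = (2.100 × 10^-3)(2.303 x 10^-2)^2 = 1.11 × 10^-6
Q > Ksp, so MgF2 will precipitate.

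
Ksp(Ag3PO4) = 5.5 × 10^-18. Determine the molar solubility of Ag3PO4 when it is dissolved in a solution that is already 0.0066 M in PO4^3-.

3.1e-6 M

Ag3PO4(s) <=> 3 Ag^+(aq) + PO4^3-(aq)
Ksp = [Ag^+]^3[PO4^3-]
Let s = moles of Ag3PO4 that dissolve per litre. [Ag^+] = 3s, [PO4^3-] = 0.0066 + s ≈ 0.0066 (Ksp is small, so little additional dissolves).
Ksp ≈ (3s)^3 × 0.0066
s = 3.1 × 10^-6 M
Check: s = 3.1 × 10^-6 ≪ 0.0066, so the approximation is valid.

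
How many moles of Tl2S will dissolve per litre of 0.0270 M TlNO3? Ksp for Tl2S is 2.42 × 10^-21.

Tl2S(s) <=> 2 Tl^+(aq) + S^2-(aq)
Ksp = [Tl^+]^2[S^2-]
Let s be the molar solubility in this solution. [Tl^+] = 0.0270 + 2s ≈ 0.0270, [S^2-] = s (Ksp is small, so little additional dissolves).
Ksp ≈ (0.0270)^2 × s
s = 3.32 × 10^-18 M
Check: 2s = 6.6 × 10^-18 ≪ 0.0270, so the approximation is valid.

s ≈ 3.32 × 10^-18 M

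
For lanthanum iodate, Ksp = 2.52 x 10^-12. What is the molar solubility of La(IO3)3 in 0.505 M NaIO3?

La(IO3)3(s) ⇌ La^3+(aq) + 3 IO3^-(aq)
Ksp = [La^3+][IO3^-]^3
Let s = moles of La(IO3)3 that dissolve per litre. [La^3+] = s, [IO3^-] = 0.505 + 3s ≈ 0.505 (since IO3^- from NaIO3 dominates).
Ksp ≈ s × (0.505)^3
s = 1.96 × 10^-11 M
Check: 3s = 5.9 × 10^-11 ≪ 0.505, so the approximation is valid.

1.96 × 10^-11 M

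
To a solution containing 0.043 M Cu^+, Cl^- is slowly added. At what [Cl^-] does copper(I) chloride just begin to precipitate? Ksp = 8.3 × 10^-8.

1.9 x 10^-6 M

CuCl(s) <=> Cu^+(aq) + Cl^-(aq)
Ksp = [Cu^+][Cl^-]
Precipitation begins when Q = Ksp. With [Cu^+] = 0.043 M:
8.3 × 10^-8 = (0.043) × [Cl^-]
[Cl^-] = (8.3 × 10^-8 / 4.3 × 10^-2) = 1.9 × 10^-6 M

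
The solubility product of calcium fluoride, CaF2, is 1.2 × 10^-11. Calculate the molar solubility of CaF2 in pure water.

s = 1.4 × 10^-4 M

CaF2(s) <=> Ca^2+ + 2 F^-
Ksp = [Ca^2+][F^-]^2
For each mole of CaF2 that dissolves: [Ca^2+] = s, [F^-] = 2s.
Substituting: Ksp = s(2s)^2 = 4s^3
s^3 = 1.2 × 10^-11 / 4, so s = 1.4 × 10^-4 M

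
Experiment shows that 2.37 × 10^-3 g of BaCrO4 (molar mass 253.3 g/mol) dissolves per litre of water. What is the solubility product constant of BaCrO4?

Molar solubility s = (2.37 × 10^-3 g/L) / (253.3 g/mol) = 9.356 × 10^-6 M.
BaCrO4(s) <=> Ba^2+(aq) + CrO4^2-(aq)
If s mol/L of BaCrO4 dissolves, [Ba^2+] = s and [CrO4^2-] = s.
Ksp = [Ba^2+][CrO4^2-]
Ksp = s × s = s^2
Ksp = (9.356 × 10^-6)^2 = 8.75 × 10^-11

Ksp ≈ 8.75e-11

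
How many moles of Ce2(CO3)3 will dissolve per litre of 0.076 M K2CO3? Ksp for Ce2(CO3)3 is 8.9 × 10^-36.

Ce2(CO3)3(s) ⇌ 2 Ce^3+ + 3 CO3^2-
Ksp = [Ce^3+]^2[CO3^2-]^3
Let s be the molar solubility in this solution. [Ce^3+] = 2s, [CO3^2-] = 0.076 + 3s ≈ 0.076 (common-ion effect: CO3^2- is already 0.076 M).
Ksp ≈ (2s)^2 × (0.076)^3
s = 7.1 x 10^-17 M
Check: 3s = 2.1 x 10^-16 ≪ 0.076, so the approximation is valid.

s = 7.1 × 10^-17 M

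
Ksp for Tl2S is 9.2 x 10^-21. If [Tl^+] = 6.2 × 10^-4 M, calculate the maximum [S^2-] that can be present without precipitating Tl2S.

[S^2-] = 2.4e-14 M

Tl2S(s) ⇌ 2 Tl^+ + S^2-
Ksp = [Tl^+]^2[S^2-]
Precipitation begins when Q = Ksp. With [Tl^+] = 6.2 × 10^-4 M:
9.2 x 10^-21 = (6.2 × 10^-4)^2 × [S^2-]
[S^2-] = (9.2 x 10^-21 / 3.84 × 10^-7) = 2.4 x 10^-14 M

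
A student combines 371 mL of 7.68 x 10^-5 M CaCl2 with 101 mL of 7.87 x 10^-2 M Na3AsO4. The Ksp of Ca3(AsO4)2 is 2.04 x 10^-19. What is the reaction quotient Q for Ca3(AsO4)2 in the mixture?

Q = 6.24e-17

Total volume = 371 + 101 = 472 mL.
[Ca^2+] = 7.68 × 10^-5 × (371/472) = 6.037 × 10^-5 M
[AsO4^3-] = 7.87 × 10^-2 × (101/472) = 1.684 × 10^-2 M
Ca3(AsO4)2(s) ⇌ 3 Ca^2+ + 2 AsO4^3-, so Q = [Ca^2+]^3[AsO4^3-]^2
Q = (6.037 x 10^-5)^3(1.684 × 10^-2)^2 = 6.24 x 10^-17
Q > Ksp, so Ca3(AsO4)2 will precipitate.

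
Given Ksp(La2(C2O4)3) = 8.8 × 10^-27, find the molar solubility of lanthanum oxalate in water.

s ≈ 2.4 × 10^-6 M

La2(C2O4)3(s) ⇌ 2 La^3+(aq) + 3 C2O4^2-(aq)
Ksp = [La^3+]^2[C2O4^2-]^3
Let s = molar solubility. Then [La^3+] = 2s and [C2O4^2-] = 3s.
Ksp = (2s)^2(3s)^3 = 108s^5
Solving, s = (8.8 × 10^-27/108)^(1/5) = 2.4 x 10^-6 M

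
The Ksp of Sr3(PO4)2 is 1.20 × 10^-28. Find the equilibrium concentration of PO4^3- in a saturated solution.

Sr3(PO4)2(s) ⇌ 3 Sr^2+ + 2 PO4^3-
Ksp = [Sr^2+]^3[PO4^3-]^2
If s mol/L of Sr3(PO4)2 dissolves, [Sr^2+] = 3s and [PO4^3-] = 2s.
Ksp = (3s)^3(2s)^2 = 108s^5
Solving, s = (1.20 × 10^-28/108)^(1/5) = 1.021 x 10^-6 M
[PO4^3-] = 2s = 2.04 × 10^-6 M

2.04e-6 M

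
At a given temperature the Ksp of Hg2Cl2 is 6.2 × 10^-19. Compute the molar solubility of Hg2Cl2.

5.4e-7 M

Hg2Cl2(s) ⇌ Hg2^2+ + 2 Cl^-
Ksp = [Hg2^2+][Cl^-]^2
Let s = molar solubility. Then [Hg2^2+] = s and [Cl^-] = 2s.
So Ksp = s × (2s)^2 = 4s^3
s^3 = 6.2 × 10^-19 / 4, so s = 5.4 x 10^-7 M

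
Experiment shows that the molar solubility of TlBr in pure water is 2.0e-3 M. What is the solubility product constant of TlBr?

TlBr(s) <=> Tl^+(aq) + Br^-(aq)
Let s = molar solubility. Then [Tl^+] = s and [Br^-] = s.
Ksp = [Tl^+][Br^-]
Ksp = (s)(s) = s^2
Ksp = (2.0 × 10^-3)^2 = 4.0 x 10^-6

Ksp ≈ 4.0 × 10^-6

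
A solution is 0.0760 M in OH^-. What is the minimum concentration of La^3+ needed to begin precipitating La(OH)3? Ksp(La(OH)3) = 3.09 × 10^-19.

7.04e-16 M

La(OH)3(s) ⇌ La^3+(aq) + 3 OH^-(aq)
Ksp = [La^3+][OH^-]^3
Precipitation begins when Q = Ksp. With [OH^-] = 0.0760 M:
3.09 × 10^-19 = (0.0760)^3 × [La^3+]
[La^3+] = (3.09 × 10^-19 / 4.390 × 10^-4) = 7.04 x 10^-16 M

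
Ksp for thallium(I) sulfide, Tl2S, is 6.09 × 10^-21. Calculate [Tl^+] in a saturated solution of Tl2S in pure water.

[Tl^+] = 2.30 × 10^-7 M

Tl2S(s) ⇌ 2 Tl^+(aq) + S^2-(aq)
Ksp = [Tl^+]^2[S^2-]
For each mole of Tl2S that dissolves: [Tl^+] = 2s, [S^2-] = s.
So Ksp = (2s)^2 × s = 4s^3
Solving, s = (6.09 × 10^-21/4)^(1/3) = 1.150 × 10^-7 M
[Tl^+] = 2s = 2.30 × 10^-7 M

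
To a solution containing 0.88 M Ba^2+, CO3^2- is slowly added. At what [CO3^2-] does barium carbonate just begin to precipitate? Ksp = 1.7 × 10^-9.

BaCO3(s) <=> Ba^2+(aq) + CO3^2-(aq)
Ksp = [Ba^2+][CO3^2-]
Precipitation begins when Q = Ksp. With [Ba^2+] = 0.88 M:
1.7 × 10^-9 = (0.88) × [CO3^2-]
[CO3^2-] = (1.7 × 10^-9 / 8.8 x 10^-1) = 1.9 x 10^-9 M

1.9e-9 M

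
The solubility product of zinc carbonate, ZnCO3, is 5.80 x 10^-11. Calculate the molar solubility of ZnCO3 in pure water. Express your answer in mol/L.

7.62 × 10^-6 M

ZnCO3(s) <=> Zn^2+ + CO3^2-
Ksp = [Zn^2+][CO3^2-]
For each mole of ZnCO3 that dissolves: [Zn^2+] = s, [CO3^2-] = s.
Ksp = s × s = s^2
s = (5.80 x 10^-11)^(1/2) = 7.62 × 10^-6 M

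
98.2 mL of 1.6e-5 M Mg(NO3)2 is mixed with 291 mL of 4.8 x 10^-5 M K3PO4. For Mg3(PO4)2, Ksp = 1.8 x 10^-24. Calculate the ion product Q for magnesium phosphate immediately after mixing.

8.5e-26

Total volume = 98.2 + 291 = 389.2 mL.
[Mg^2+] = 1.6 x 10^-5 × (98.2/389.2) = 4.04 × 10^-6 M
[PO4^3-] = 4.8 x 10^-5 × (291/389.2) = 3.59 x 10^-5 M
Mg3(PO4)2(s) <=> 3 Mg^2+ + 2 PO4^3-, so Q = [Mg^2+]^3[PO4^3-]^2
Q = (4.04 × 10^-6)^3(3.59 × 10^-5)^2 = 8.5 × 10^-26
Q < Ksp, so no precipitate of Mg3(PO4)2 forms.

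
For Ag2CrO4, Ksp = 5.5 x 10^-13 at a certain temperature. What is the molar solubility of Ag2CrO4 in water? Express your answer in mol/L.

s = 5.2 x 10^-5 M

Ag2CrO4(s) <=> 2 Ag^+ + CrO4^2-
Ksp = [Ag^+]^2[CrO4^2-]
If s mol/L of Ag2CrO4 dissolves, [Ag^+] = 2s and [CrO4^2-] = s.
Substituting: Ksp = (2s)^2s = 4s^3
Solving, s = (5.5 x 10^-13/4)^(1/3) = 5.2 x 10^-5 M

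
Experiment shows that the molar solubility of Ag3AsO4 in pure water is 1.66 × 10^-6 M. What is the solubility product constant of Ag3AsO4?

2.05e-22

Ag3AsO4(s) <=> 3 Ag^+(aq) + AsO4^3-(aq)
With molar solubility s: [Ag^+] = 3s, [AsO4^3-] = s.
Ksp = [Ag^+]^3[AsO4^3-]
Substituting: Ksp = (3s)^3s = 27s^4
With s = 1.66 x 10^-6: Ksp = 2.05 × 10^-22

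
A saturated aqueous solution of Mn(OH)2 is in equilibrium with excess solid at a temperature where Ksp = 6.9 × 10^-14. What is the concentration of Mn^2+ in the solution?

Mn(OH)2(s) <=> Mn^2+ + 2 OH^-
Ksp = [Mn^2+][OH^-]^2
If s mol/L of Mn(OH)2 dissolves, [Mn^2+] = s and [OH^-] = 2s.
So Ksp = s × (2s)^2 = 4s^3
s = (6.9 × 10^-14 / 4)^(1/3) = 2.58 × 10^-5 M
[Mn^2+] = s = 2.6 × 10^-5 M

[Mn^2+] ≈ 2.6e-5 M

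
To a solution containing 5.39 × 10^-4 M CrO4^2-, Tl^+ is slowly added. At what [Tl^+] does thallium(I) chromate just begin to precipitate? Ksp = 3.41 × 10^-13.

[Tl^+] = 2.52e-5 M

Tl2CrO4(s) <=> 2 Tl^+ + CrO4^2-
Ksp = [Tl^+]^2[CrO4^2-]
Precipitation begins when Q = Ksp. With [CrO4^2-] = 5.39 × 10^-4 M:
3.41 × 10^-13 = (5.39 × 10^-4) × [Tl^+]^2
[Tl^+] = (3.41 × 10^-13 / 5.39 x 10^-4)^(1/2) = 2.52 x 10^-5 M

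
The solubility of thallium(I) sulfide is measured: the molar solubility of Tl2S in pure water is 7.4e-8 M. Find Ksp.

1.6e-21

Tl2S(s) ⇌ 2 Tl^+ + S^2-
For each mole of Tl2S that dissolves: [Tl^+] = 2s, [S^2-] = s.
Ksp = [Tl^+]^2[S^2-]
So Ksp = (2s)^2 × s = 4s^3
With s = 7.4 × 10^-8: Ksp = 1.6 × 10^-21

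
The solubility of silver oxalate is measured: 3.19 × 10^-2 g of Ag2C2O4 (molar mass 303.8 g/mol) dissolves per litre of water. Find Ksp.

Molar solubility s = (3.19 × 10^-2 g/L) / (303.8 g/mol) = 1.050 × 10^-4 M.
Ag2C2O4(s) ⇌ 2 Ag^+ + C2O4^2-
For each mole of Ag2C2O4 that dissolves: [Ag^+] = 2s, [C2O4^2-] = s.
Ksp = [Ag^+]^2[C2O4^2-]
Ksp = (2s)^2s = 4s^3
With s = 1.050 × 10^-4: Ksp = 4.63 × 10^-12

4.63 × 10^-12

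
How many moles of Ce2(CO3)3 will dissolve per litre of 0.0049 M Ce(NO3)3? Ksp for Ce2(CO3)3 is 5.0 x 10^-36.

2.0 × 10^-11 M

Ce2(CO3)3(s) ⇌ 2 Ce^3+ + 3 CO3^2-
Ksp = [Ce^3+]^2[CO3^2-]^3
If s mol/L dissolves here, [Ce^3+] = 0.0049 + 2s ≈ 0.0049, [CO3^2-] = 3s (Ksp is small, so little additional dissolves).
Ksp ≈ (0.0049)^2 × (3s)^3
s = 2.0 × 10^-11 M
Check: 2s = 4.0 x 10^-11 ≪ 0.0049, so the approximation is valid.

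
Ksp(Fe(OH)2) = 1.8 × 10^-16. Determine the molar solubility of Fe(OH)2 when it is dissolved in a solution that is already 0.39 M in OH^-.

Fe(OH)2(s) ⇌ Fe^2+ + 2 OH^-
Ksp = [Fe^2+][OH^-]^2
Let s = moles of Fe(OH)2 that dissolve per litre. [Fe^2+] = s, [OH^-] = 0.39 + 2s ≈ 0.39 (Ksp is small, so little additional dissolves).
Ksp ≈ s × (0.39)^2
s = 1.2 x 10^-15 M
Check: 2s = 2.4 × 10^-15 ≪ 0.39, so the approximation is valid.

s ≈ 1.2e-15 M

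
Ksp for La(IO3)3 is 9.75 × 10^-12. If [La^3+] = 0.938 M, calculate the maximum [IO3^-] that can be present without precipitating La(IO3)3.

[IO3^-] ≈ 2.18 × 10^-4 M

La(IO3)3(s) ⇌ La^3+(aq) + 3 IO3^-(aq)
Ksp = [La^3+][IO3^-]^3
Precipitation begins when Q = Ksp. With [La^3+] = 0.938 M:
9.75 × 10^-12 = (0.938) × [IO3^-]^3
[IO3^-] = (9.75 × 10^-12 / 9.38 × 10^-1)^(1/3) = 2.18 × 10^-4 M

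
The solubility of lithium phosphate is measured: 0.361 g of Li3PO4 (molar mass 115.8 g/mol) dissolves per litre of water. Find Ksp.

Molar solubility s = (3.61 × 10^-1 g/L) / (115.8 g/mol) = 3.117 × 10^-3 M.
Li3PO4(s) ⇌ 3 Li^+ + PO4^3-
If s mol/L of Li3PO4 dissolves, [Li^+] = 3s and [PO4^3-] = s.
Ksp = [Li^+]^3[PO4^3-]
Ksp = (3s)^3s = 27s^4
Ksp = 27 × (3.117 × 10^-3)^4 = 2.55 x 10^-9

2.55 x 10^-9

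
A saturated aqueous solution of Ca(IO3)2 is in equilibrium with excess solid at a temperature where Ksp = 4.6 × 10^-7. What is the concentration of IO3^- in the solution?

Ca(IO3)2(s) ⇌ Ca^2+ + 2 IO3^-
Ksp = [Ca^2+][IO3^-]^2
If s mol/L of Ca(IO3)2 dissolves, [Ca^2+] = s and [IO3^-] = 2s.
Ksp = s(2s)^2 = 4s^3
s = (4.6 × 10^-7 / 4)^(1/3) = 4.86 x 10^-3 M
[IO3^-] = 2s = 9.7 × 10^-3 M

[IO3^-] = 9.7 × 10^-3 M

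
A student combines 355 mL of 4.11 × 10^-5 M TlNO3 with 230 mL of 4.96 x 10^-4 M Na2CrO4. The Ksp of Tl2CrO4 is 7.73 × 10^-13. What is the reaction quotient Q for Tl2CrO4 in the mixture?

1.21 × 10^-13

Total volume = 355 + 230 = 585 mL.
[Tl^+] = 4.11 × 10^-5 × (355/585) = 2.494 × 10^-5 M
[CrO4^2-] = 4.96 x 10^-4 × (230/585) = 1.950 × 10^-4 M
Tl2CrO4(s) ⇌ 2 Tl^+ + CrO4^2-, so Q = [Tl^+]^2[CrO4^2-]
Q = (2.494 x 10^-5)^2(1.950 × 10^-4) = 1.21 × 10^-13
Q < Ksp, so no precipitate of Tl2CrO4 forms.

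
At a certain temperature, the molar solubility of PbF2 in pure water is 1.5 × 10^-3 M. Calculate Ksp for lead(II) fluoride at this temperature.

1.4 × 10^-8

PbF2(s) ⇌ Pb^2+(aq) + 2 F^-(aq)
For each mole of PbF2 that dissolves: [Pb^2+] = s, [F^-] = 2s.
Ksp = [Pb^2+][F^-]^2
Ksp = s(2s)^2 = 4s^3
Ksp = 4 × (1.5 × 10^-3)^3 = 1.4 × 10^-8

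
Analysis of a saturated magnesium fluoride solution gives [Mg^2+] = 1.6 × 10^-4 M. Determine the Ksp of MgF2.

Ksp ≈ 1.6e-11

MgF2(s) ⇌ Mg^2+(aq) + 2 F^-(aq)
Stoichiometry gives [F^-] = (2/1)[Mg^2+] = 3.20 × 10^-4 M.
Ksp = [Mg^2+][F^-]^2
Ksp = 1.6 x 10^-4 × (3.20 × 10^-4)^2 = 1.6 × 10^-11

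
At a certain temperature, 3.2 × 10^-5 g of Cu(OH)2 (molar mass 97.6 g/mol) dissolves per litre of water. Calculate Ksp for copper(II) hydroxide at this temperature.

Molar solubility s = (3.2 x 10^-5 g/L) / (97.6 g/mol) = 3.28 × 10^-7 M.
Cu(OH)2(s) ⇌ Cu^2+ + 2 OH^-
If s mol/L of Cu(OH)2 dissolves, [Cu^2+] = s and [OH^-] = 2s.
Ksp = [Cu^2+][OH^-]^2
Ksp = s(2s)^2 = 4s^3
With s = 3.28 × 10^-7: Ksp = 1.4 × 10^-19

1.4e-19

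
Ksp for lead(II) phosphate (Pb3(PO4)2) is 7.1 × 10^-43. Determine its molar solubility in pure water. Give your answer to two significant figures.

Pb3(PO4)2(s) ⇌ 3 Pb^2+(aq) + 2 PO4^3-(aq)
Ksp = [Pb^2+]^3[PO4^3-]^2
With molar solubility s: [Pb^2+] = 3s, [PO4^3-] = 2s.
Substituting: Ksp = (3s)^3(2s)^2 = 108s^5
s = (7.1 × 10^-43 / 108)^(1/5) = 1.5 × 10^-9 M

s = 1.5 × 10^-9 M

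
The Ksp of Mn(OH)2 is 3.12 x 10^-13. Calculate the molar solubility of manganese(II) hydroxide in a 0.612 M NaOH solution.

Mn(OH)2(s) ⇌ Mn^2+(aq) + 2 OH^-(aq)
Ksp = [Mn^2+][OH^-]^2
Let s be the molar solubility in this solution. [Mn^2+] = s, [OH^-] = 0.612 + 2s ≈ 0.612 (since OH^- from NaOH dominates).
Ksp ≈ s × (0.612)^2
s = 8.33 × 10^-13 M
Check: 2s = 1.7 x 10^-12 ≪ 0.612, so the approximation is valid.

s ≈ 8.33 x 10^-13 M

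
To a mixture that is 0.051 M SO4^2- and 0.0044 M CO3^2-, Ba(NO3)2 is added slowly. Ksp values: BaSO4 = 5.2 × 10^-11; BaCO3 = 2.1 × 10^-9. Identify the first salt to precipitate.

BaSO4

Each salt begins to precipitate when Q = Ksp, i.e. when [Ba^2+] reaches its threshold.
For BaSO4: 5.2 × 10^-11 = 0.051 × [Ba^2+]  ⇒  [Ba^2+] = 1.0 × 10^-9 M.
For BaCO3: 2.1 × 10^-9 = 0.0044 × [Ba^2+]  ⇒  [Ba^2+] = 4.8 × 10^-7 M.
The salt with the lower threshold [Ba^2+] precipitates first: BaSO4.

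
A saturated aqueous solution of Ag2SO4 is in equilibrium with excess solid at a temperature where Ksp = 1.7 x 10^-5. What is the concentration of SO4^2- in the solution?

[SO4^2-] = 0.016 M

Ag2SO4(s) ⇌ 2 Ag^+ + SO4^2-
Ksp = [Ag^+]^2[SO4^2-]
Let s = molar solubility. Then [Ag^+] = 2s and [SO4^2-] = s.
Substituting: Ksp = (2s)^2s = 4s^3
s^3 = 1.7 x 10^-5 / 4, so s = 1.62 × 10^-2 M
[SO4^2-] = s = 1.6 × 10^-2 M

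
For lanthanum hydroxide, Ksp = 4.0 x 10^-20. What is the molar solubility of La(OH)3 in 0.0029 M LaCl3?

8.0 × 10^-7 M

La(OH)3(s) ⇌ La^3+ + 3 OH^-
Ksp = [La^3+][OH^-]^3
Let s = moles of La(OH)3 that dissolve per litre. [La^3+] = 0.0029 + s ≈ 0.0029, [OH^-] = 3s (Ksp is small, so little additional dissolves).
Ksp ≈ 0.0029 × (3s)^3
s = 8.0 × 10^-7 M
Check: s = 8.0 × 10^-7 ≪ 0.0029, so the approximation is valid.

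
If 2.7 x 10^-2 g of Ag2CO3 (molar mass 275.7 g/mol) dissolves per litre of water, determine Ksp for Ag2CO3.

Molar solubility s = (2.7 x 10^-2 g/L) / (275.7 g/mol) = 9.79 x 10^-5 M.
Ag2CO3(s) ⇌ 2 Ag^+ + CO3^2-
If s mol/L of Ag2CO3 dissolves, [Ag^+] = 2s and [CO3^2-] = s.
Ksp = [Ag^+]^2[CO3^2-]
Substituting: Ksp = (2s)^2s = 4s^3
Ksp = 4 × (9.79 x 10^-5)^3 = 3.8 × 10^-12

3.8 × 10^-12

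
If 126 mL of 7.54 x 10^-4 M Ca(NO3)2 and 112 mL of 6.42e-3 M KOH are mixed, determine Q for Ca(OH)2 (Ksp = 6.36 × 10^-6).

Q ≈ 3.64e-9

Total volume = 126 + 112 = 238 mL.
[Ca^2+] = 7.54 × 10^-4 × (126/238) = 3.992 x 10^-4 M
[OH^-] = 6.42 x 10^-3 × (112/238) = 3.021 x 10^-3 M
Ca(OH)2(s) ⇌ Ca^2+ + 2 OH^-, so Q = [Ca^2+][OH^-]^2
Q = (3.992 × 10^-4)(3.021 x 10^-3)^2 = 3.64 x 10^-9
Q < Ksp, so no precipitate of Ca(OH)2 forms.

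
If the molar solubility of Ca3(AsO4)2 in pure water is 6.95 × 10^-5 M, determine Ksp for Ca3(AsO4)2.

Ksp ≈ 1.75 × 10^-19

Ca3(AsO4)2(s) <=> 3 Ca^2+ + 2 AsO4^3-
If s mol/L of Ca3(AsO4)2 dissolves, [Ca^2+] = 3s and [AsO4^3-] = 2s.
Ksp = [Ca^2+]^3[AsO4^3-]^2
So Ksp = (3s)^3 × (2s)^2 = 108s^5
Ksp = 108 × (6.95 × 10^-5)^5 = 1.75 × 10^-19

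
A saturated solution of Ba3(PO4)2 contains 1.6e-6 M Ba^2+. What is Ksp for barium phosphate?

Ba3(PO4)2(s) ⇌ 3 Ba^2+(aq) + 2 PO4^3-(aq)
Stoichiometry gives [PO4^3-] = (2/3)[Ba^2+] = 1.07 × 10^-6 M.
Ksp = [Ba^2+]^3[PO4^3-]^2
Ksp = (1.6 x 10^-6)^3 × (1.07 x 10^-6)^2 = 4.7 x 10^-30

4.7e-30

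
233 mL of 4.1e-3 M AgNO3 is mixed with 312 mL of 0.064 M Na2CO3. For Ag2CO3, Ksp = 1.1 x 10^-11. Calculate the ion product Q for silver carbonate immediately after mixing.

Q ≈ 1.1e-7

Total volume = 233 + 312 = 545 mL.
[Ag^+] = 4.1 x 10^-3 × (233/545) = 1.75 × 10^-3 M
[CO3^2-] = 6.4 × 10^-2 × (312/545) = 3.66 × 10^-2 M
Ag2CO3(s) ⇌ 2 Ag^+ + CO3^2-, so Q = [Ag^+]^2[CO3^2-]
Q = (1.75 × 10^-3)^2(3.66 x 10^-2) = 1.1 × 10^-7
Q > Ksp, so Ag2CO3 will precipitate.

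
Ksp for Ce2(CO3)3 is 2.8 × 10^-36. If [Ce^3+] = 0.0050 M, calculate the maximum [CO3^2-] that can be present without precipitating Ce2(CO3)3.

Ce2(CO3)3(s) ⇌ 2 Ce^3+(aq) + 3 CO3^2-(aq)
Ksp = [Ce^3+]^2[CO3^2-]^3
Precipitation begins when Q = Ksp. With [Ce^3+] = 0.0050 M:
2.8 × 10^-36 = (0.0050)^2 × [CO3^2-]^3
[CO3^2-] = (2.8 × 10^-36 / 2.50 × 10^-5)^(1/3) = 4.8 × 10^-11 M

4.8 x 10^-11 M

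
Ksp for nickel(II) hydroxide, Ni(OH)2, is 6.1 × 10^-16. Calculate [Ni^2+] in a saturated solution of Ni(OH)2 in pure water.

[Ni^2+] = 5.3 x 10^-6 M

Ni(OH)2(s) ⇌ Ni^2+(aq) + 2 OH^-(aq)
Ksp = [Ni^2+][OH^-]^2
Let s = molar solubility. Then [Ni^2+] = s and [OH^-] = 2s.
Ksp = s(2s)^2 = 4s^3
s = (6.1 × 10^-16 / 4)^(1/3) = 5.34 × 10^-6 M
[Ni^2+] = s = 5.3 × 10^-6 M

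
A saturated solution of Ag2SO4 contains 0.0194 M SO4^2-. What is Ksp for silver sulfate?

Ag2SO4(s) ⇌ 2 Ag^+(aq) + SO4^2-(aq)
Stoichiometry gives [Ag^+] = (2/1)[SO4^2-] = 3.880 × 10^-2 M.
Ksp = [Ag^+]^2[SO4^2-]
Ksp = (3.880 × 10^-2)^2 × 1.94 × 10^-2 = 2.92 × 10^-5

Ksp ≈ 2.92 × 10^-5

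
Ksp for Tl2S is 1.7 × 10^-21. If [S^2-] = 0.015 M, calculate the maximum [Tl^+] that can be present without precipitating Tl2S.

[Tl^+] = 3.4e-10 M

Tl2S(s) <=> 2 Tl^+ + S^2-
Ksp = [Tl^+]^2[S^2-]
Precipitation begins when Q = Ksp. With [S^2-] = 0.015 M:
1.7 × 10^-21 = (0.015) × [Tl^+]^2
[Tl^+] = (1.7 × 10^-21 / 1.5 × 10^-2)^(1/2) = 3.4 × 10^-10 M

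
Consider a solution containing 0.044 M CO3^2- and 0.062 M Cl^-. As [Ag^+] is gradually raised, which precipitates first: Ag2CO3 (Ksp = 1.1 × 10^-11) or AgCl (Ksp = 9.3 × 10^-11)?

AgCl

Precipitation of each salt starts when its ion product equals its Ksp.
For Ag2CO3: 1.1 × 10^-11 = 0.044 × [Ag^+]^2  ⇒  [Ag^+] = 1.6 × 10^-5 M.
For AgCl: 9.3 × 10^-11 = 0.062 × [Ag^+]  ⇒  [Ag^+] = 1.5 × 10^-9 M.
The salt with the lower threshold [Ag^+] precipitates first: AgCl.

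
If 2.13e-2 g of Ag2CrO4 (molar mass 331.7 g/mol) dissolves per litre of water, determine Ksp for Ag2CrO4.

Ksp ≈ 1.06 × 10^-12

Molar solubility s = (2.13 × 10^-2 g/L) / (331.7 g/mol) = 6.421 × 10^-5 M.
Ag2CrO4(s) <=> 2 Ag^+ + CrO4^2-
With molar solubility s: [Ag^+] = 2s, [CrO4^2-] = s.
Ksp = [Ag^+]^2[CrO4^2-]
Substituting: Ksp = (2s)^2s = 4s^3
Ksp = 4 × (6.421 × 10^-5)^3 = 1.06 × 10^-12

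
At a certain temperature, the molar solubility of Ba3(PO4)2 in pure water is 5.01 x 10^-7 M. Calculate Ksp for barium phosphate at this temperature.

Ksp = 3.41 × 10^-30

Ba3(PO4)2(s) ⇌ 3 Ba^2+ + 2 PO4^3-
If s mol/L of Ba3(PO4)2 dissolves, [Ba^2+] = 3s and [PO4^3-] = 2s.
Ksp = [Ba^2+]^3[PO4^3-]^2
Ksp = (3s)^3(2s)^2 = 108s^5
Ksp = 108 × (5.01 × 10^-7)^5 = 3.41 x 10^-30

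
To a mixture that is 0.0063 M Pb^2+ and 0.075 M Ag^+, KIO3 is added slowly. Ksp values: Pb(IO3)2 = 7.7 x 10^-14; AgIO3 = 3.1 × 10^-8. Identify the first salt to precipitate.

AgIO3

Precipitation of each salt starts when its ion product equals its Ksp.
For Pb(IO3)2: 7.7 x 10^-14 = 0.0063 × [IO3^-]^2  ⇒  [IO3^-] = 3.5 × 10^-6 M.
For AgIO3: 3.1 × 10^-8 = 0.075 × [IO3^-]  ⇒  [IO3^-] = 4.1 x 10^-7 M.
The salt with the lower threshold [IO3^-] precipitates first: AgIO3.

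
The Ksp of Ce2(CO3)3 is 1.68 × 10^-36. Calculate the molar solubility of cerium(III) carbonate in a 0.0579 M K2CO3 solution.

s ≈ 4.65 x 10^-17 M

Ce2(CO3)3(s) ⇌ 2 Ce^3+ + 3 CO3^2-
Ksp = [Ce^3+]^2[CO3^2-]^3
Let s be the molar solubility in this solution. [Ce^3+] = 2s, [CO3^2-] = 0.0579 + 3s ≈ 0.0579 (common-ion effect: CO3^2- is already 0.0579 M).
Ksp ≈ (2s)^2 × (0.0579)^3
s = 4.65 × 10^-17 M
Check: 3s = 1.4 x 10^-16 ≪ 0.0579, so the approximation is valid.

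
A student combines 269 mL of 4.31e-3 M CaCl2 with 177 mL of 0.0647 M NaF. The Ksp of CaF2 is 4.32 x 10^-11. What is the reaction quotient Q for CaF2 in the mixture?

Total volume = 269 + 177 = 446 mL.
[Ca^2+] = 4.31 x 10^-3 × (269/446) = 2.600 × 10^-3 M
[F^-] = 6.47 x 10^-2 × (177/446) = 2.568 x 10^-2 M
CaF2(s) ⇌ Ca^2+(aq) + 2 F^-(aq), so Q = [Ca^2+][F^-]^2
Q = (2.600 x 10^-3)(2.568 × 10^-2)^2 = 1.71 x 10^-6
Q > Ksp, so CaF2 will precipitate.

Q ≈ 1.71e-6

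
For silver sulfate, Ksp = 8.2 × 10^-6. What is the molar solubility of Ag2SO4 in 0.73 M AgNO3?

s ≈ 1.5 × 10^-5 M

Ag2SO4(s) <=> 2 Ag^+ + SO4^2-
Ksp = [Ag^+]^2[SO4^2-]
Let s be the molar solubility in this solution. [Ag^+] = 0.73 + 2s ≈ 0.73, [SO4^2-] = s (Ksp is small, so little additional dissolves).
Ksp ≈ (0.73)^2 × s
s = 1.5 x 10^-5 M
Check: 2s = 3.1 × 10^-5 ≪ 0.73, so the approximation is valid.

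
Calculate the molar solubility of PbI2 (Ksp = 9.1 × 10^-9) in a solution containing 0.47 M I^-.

4.1e-8 M

PbI2(s) ⇌ Pb^2+(aq) + 2 I^-(aq)
Ksp = [Pb^2+][I^-]^2
Let s be the molar solubility in this solution. [Pb^2+] = s, [I^-] = 0.47 + 2s ≈ 0.47 (common-ion effect: I^- is already 0.47 M).
Ksp ≈ s × (0.47)^2
s = 4.1 × 10^-8 M
Check: 2s = 8.2 x 10^-8 ≪ 0.47, so the approximation is valid.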